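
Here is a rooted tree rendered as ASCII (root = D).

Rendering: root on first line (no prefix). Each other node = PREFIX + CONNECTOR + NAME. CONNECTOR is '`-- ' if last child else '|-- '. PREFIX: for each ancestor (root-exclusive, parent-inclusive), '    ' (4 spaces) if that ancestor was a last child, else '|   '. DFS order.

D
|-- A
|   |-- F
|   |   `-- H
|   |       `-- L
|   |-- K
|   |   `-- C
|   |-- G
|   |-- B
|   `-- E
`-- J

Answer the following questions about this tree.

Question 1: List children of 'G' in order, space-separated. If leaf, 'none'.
Node G's children (from adjacency): (leaf)

Answer: none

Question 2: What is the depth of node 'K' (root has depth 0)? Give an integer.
Answer: 2

Derivation:
Path from root to K: D -> A -> K
Depth = number of edges = 2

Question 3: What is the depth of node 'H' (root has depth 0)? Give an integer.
Answer: 3

Derivation:
Path from root to H: D -> A -> F -> H
Depth = number of edges = 3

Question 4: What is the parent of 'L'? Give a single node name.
Answer: H

Derivation:
Scan adjacency: L appears as child of H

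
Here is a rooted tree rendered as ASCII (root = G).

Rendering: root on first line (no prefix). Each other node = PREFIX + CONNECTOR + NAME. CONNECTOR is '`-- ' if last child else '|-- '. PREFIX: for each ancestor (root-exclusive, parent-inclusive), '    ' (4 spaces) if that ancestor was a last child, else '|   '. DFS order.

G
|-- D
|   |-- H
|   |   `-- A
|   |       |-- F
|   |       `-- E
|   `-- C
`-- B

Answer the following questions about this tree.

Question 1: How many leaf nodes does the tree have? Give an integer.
Answer: 4

Derivation:
Leaves (nodes with no children): B, C, E, F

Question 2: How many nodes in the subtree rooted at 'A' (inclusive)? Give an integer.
Answer: 3

Derivation:
Subtree rooted at A contains: A, E, F
Count = 3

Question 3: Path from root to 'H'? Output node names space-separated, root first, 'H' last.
Answer: G D H

Derivation:
Walk down from root: G -> D -> H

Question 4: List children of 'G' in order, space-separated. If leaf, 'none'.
Answer: D B

Derivation:
Node G's children (from adjacency): D, B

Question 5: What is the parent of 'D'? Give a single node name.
Answer: G

Derivation:
Scan adjacency: D appears as child of G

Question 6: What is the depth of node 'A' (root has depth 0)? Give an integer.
Answer: 3

Derivation:
Path from root to A: G -> D -> H -> A
Depth = number of edges = 3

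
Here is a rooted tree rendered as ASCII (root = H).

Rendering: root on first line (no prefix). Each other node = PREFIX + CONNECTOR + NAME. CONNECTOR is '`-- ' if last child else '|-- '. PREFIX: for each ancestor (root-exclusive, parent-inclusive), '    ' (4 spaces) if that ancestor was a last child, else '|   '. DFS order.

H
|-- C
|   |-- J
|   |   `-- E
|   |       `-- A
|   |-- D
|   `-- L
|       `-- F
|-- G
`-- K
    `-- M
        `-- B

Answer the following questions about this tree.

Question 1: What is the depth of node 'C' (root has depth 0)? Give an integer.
Path from root to C: H -> C
Depth = number of edges = 1

Answer: 1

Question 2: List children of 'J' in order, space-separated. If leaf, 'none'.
Answer: E

Derivation:
Node J's children (from adjacency): E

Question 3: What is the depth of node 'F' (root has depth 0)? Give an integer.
Answer: 3

Derivation:
Path from root to F: H -> C -> L -> F
Depth = number of edges = 3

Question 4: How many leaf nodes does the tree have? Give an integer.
Leaves (nodes with no children): A, B, D, F, G

Answer: 5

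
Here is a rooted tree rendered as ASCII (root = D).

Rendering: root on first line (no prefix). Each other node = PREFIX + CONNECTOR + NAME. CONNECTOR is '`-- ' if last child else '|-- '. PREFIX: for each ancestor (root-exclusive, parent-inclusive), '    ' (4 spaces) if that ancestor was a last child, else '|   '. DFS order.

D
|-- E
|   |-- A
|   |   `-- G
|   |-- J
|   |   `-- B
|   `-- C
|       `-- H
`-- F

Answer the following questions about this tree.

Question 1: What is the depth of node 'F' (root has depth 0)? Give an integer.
Answer: 1

Derivation:
Path from root to F: D -> F
Depth = number of edges = 1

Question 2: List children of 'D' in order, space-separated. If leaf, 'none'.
Node D's children (from adjacency): E, F

Answer: E F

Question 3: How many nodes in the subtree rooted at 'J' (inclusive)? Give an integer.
Subtree rooted at J contains: B, J
Count = 2

Answer: 2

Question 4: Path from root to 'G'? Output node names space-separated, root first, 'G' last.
Answer: D E A G

Derivation:
Walk down from root: D -> E -> A -> G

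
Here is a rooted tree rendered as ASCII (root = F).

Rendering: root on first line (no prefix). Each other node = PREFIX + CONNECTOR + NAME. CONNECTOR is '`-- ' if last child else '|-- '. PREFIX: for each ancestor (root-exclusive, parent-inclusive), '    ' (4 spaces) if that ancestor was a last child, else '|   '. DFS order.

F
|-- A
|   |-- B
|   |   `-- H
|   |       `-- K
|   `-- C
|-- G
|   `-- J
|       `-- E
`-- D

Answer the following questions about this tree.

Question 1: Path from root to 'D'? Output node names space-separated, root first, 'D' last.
Walk down from root: F -> D

Answer: F D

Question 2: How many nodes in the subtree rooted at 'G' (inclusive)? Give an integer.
Answer: 3

Derivation:
Subtree rooted at G contains: E, G, J
Count = 3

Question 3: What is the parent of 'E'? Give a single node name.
Scan adjacency: E appears as child of J

Answer: J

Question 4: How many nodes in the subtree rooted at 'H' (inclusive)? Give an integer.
Answer: 2

Derivation:
Subtree rooted at H contains: H, K
Count = 2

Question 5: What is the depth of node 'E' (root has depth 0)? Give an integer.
Answer: 3

Derivation:
Path from root to E: F -> G -> J -> E
Depth = number of edges = 3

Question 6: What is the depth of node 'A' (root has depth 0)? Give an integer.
Answer: 1

Derivation:
Path from root to A: F -> A
Depth = number of edges = 1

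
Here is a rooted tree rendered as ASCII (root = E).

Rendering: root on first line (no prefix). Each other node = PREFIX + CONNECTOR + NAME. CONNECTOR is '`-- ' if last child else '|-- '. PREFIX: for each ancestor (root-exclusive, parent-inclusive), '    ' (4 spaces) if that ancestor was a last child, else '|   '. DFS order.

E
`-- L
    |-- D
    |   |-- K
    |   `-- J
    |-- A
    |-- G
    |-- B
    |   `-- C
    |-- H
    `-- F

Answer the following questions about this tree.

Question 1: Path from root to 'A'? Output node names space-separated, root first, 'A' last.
Answer: E L A

Derivation:
Walk down from root: E -> L -> A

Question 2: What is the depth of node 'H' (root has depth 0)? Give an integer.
Answer: 2

Derivation:
Path from root to H: E -> L -> H
Depth = number of edges = 2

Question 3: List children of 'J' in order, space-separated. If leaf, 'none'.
Answer: none

Derivation:
Node J's children (from adjacency): (leaf)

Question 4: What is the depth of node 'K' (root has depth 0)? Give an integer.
Path from root to K: E -> L -> D -> K
Depth = number of edges = 3

Answer: 3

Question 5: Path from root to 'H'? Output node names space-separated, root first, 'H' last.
Answer: E L H

Derivation:
Walk down from root: E -> L -> H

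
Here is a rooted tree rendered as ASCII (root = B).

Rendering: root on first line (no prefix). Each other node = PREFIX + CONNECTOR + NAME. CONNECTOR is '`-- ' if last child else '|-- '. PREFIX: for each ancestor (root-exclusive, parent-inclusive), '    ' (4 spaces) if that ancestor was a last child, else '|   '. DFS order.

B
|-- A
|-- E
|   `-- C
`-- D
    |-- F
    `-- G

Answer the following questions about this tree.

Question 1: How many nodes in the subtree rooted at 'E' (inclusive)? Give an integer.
Subtree rooted at E contains: C, E
Count = 2

Answer: 2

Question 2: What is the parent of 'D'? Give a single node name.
Answer: B

Derivation:
Scan adjacency: D appears as child of B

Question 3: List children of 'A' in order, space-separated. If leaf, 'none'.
Answer: none

Derivation:
Node A's children (from adjacency): (leaf)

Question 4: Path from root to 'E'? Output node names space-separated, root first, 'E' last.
Walk down from root: B -> E

Answer: B E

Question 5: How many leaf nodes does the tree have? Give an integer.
Answer: 4

Derivation:
Leaves (nodes with no children): A, C, F, G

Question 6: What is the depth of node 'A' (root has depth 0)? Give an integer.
Path from root to A: B -> A
Depth = number of edges = 1

Answer: 1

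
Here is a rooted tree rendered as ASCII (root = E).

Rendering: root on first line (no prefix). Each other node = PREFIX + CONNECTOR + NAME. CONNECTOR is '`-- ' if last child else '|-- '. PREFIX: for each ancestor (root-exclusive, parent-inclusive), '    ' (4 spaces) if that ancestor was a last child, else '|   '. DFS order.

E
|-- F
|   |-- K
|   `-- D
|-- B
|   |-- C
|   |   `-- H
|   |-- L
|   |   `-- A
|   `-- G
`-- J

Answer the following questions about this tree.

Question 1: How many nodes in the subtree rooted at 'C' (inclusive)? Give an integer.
Answer: 2

Derivation:
Subtree rooted at C contains: C, H
Count = 2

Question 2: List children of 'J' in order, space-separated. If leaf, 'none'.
Node J's children (from adjacency): (leaf)

Answer: none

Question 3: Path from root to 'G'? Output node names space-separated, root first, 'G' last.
Walk down from root: E -> B -> G

Answer: E B G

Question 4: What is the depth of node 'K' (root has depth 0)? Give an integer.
Path from root to K: E -> F -> K
Depth = number of edges = 2

Answer: 2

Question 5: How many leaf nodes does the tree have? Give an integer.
Answer: 6

Derivation:
Leaves (nodes with no children): A, D, G, H, J, K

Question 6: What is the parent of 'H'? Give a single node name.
Answer: C

Derivation:
Scan adjacency: H appears as child of C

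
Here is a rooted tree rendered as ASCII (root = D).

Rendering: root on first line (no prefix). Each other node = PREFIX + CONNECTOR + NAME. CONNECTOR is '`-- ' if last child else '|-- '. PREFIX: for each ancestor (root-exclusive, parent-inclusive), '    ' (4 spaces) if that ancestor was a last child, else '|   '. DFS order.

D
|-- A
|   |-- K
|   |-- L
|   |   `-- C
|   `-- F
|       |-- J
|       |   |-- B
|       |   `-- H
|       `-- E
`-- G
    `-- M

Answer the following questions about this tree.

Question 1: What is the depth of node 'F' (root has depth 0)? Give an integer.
Answer: 2

Derivation:
Path from root to F: D -> A -> F
Depth = number of edges = 2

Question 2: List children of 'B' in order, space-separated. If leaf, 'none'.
Node B's children (from adjacency): (leaf)

Answer: none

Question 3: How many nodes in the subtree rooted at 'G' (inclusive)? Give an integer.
Answer: 2

Derivation:
Subtree rooted at G contains: G, M
Count = 2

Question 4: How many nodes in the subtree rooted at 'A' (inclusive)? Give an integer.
Answer: 9

Derivation:
Subtree rooted at A contains: A, B, C, E, F, H, J, K, L
Count = 9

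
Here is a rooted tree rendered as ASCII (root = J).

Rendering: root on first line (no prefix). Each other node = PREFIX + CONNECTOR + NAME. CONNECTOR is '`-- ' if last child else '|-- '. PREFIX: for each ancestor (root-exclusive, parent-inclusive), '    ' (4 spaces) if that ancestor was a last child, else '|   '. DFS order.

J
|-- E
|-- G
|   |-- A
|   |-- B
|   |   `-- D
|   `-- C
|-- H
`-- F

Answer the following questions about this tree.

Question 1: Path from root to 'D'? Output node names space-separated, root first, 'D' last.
Answer: J G B D

Derivation:
Walk down from root: J -> G -> B -> D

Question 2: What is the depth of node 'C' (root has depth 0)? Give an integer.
Answer: 2

Derivation:
Path from root to C: J -> G -> C
Depth = number of edges = 2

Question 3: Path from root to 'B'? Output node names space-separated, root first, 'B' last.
Walk down from root: J -> G -> B

Answer: J G B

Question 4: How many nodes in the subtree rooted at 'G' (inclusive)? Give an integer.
Subtree rooted at G contains: A, B, C, D, G
Count = 5

Answer: 5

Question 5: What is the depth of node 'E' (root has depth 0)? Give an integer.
Answer: 1

Derivation:
Path from root to E: J -> E
Depth = number of edges = 1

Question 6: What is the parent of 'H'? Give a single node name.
Scan adjacency: H appears as child of J

Answer: J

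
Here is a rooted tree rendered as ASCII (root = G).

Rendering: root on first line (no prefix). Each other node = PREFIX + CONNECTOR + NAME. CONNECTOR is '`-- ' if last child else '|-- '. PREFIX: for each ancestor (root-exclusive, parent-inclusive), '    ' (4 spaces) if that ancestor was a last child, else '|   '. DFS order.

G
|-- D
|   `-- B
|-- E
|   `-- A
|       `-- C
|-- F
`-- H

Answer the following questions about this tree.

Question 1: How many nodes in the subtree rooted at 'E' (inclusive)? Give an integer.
Answer: 3

Derivation:
Subtree rooted at E contains: A, C, E
Count = 3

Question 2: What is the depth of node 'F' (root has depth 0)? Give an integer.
Path from root to F: G -> F
Depth = number of edges = 1

Answer: 1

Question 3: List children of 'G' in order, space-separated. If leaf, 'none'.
Answer: D E F H

Derivation:
Node G's children (from adjacency): D, E, F, H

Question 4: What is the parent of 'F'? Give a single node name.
Answer: G

Derivation:
Scan adjacency: F appears as child of G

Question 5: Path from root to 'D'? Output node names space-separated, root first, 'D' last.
Walk down from root: G -> D

Answer: G D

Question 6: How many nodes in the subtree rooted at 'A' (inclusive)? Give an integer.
Subtree rooted at A contains: A, C
Count = 2

Answer: 2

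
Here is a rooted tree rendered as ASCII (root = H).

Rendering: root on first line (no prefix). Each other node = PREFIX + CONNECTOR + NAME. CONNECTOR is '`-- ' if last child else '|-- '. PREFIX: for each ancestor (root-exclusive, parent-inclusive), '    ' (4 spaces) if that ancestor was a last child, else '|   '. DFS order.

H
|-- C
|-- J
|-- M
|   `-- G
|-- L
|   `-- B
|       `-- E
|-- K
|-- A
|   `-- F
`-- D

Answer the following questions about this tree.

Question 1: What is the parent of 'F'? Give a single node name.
Scan adjacency: F appears as child of A

Answer: A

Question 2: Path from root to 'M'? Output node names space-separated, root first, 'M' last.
Walk down from root: H -> M

Answer: H M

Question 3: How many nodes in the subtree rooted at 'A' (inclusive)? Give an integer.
Subtree rooted at A contains: A, F
Count = 2

Answer: 2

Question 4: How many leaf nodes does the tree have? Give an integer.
Leaves (nodes with no children): C, D, E, F, G, J, K

Answer: 7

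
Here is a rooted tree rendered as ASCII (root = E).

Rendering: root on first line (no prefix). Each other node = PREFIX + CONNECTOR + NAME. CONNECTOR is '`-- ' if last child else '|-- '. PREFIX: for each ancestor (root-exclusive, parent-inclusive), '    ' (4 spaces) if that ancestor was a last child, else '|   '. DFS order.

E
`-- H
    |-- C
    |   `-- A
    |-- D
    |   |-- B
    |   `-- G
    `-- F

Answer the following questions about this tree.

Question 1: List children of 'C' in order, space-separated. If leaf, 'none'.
Answer: A

Derivation:
Node C's children (from adjacency): A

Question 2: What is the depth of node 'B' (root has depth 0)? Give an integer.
Path from root to B: E -> H -> D -> B
Depth = number of edges = 3

Answer: 3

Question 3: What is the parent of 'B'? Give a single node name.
Answer: D

Derivation:
Scan adjacency: B appears as child of D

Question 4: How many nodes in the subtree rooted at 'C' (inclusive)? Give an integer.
Answer: 2

Derivation:
Subtree rooted at C contains: A, C
Count = 2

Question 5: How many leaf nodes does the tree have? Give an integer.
Leaves (nodes with no children): A, B, F, G

Answer: 4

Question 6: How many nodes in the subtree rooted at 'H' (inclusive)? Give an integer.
Subtree rooted at H contains: A, B, C, D, F, G, H
Count = 7

Answer: 7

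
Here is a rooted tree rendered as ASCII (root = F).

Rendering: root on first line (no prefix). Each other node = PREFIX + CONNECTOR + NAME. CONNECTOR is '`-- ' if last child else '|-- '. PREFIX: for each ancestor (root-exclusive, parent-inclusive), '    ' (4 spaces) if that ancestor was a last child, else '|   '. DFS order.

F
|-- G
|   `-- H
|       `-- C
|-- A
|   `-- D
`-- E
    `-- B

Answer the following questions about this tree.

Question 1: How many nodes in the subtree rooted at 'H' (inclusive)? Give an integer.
Answer: 2

Derivation:
Subtree rooted at H contains: C, H
Count = 2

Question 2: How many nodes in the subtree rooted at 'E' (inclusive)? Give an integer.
Answer: 2

Derivation:
Subtree rooted at E contains: B, E
Count = 2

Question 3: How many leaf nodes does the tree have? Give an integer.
Answer: 3

Derivation:
Leaves (nodes with no children): B, C, D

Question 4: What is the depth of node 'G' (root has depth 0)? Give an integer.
Answer: 1

Derivation:
Path from root to G: F -> G
Depth = number of edges = 1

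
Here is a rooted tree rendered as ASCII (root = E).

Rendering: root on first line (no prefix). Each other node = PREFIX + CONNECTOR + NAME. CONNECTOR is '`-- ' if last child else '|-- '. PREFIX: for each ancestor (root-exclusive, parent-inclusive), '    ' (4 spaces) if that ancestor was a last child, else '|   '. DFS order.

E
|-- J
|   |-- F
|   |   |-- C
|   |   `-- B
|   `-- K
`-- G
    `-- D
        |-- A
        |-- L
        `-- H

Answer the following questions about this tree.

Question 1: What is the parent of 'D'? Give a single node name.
Answer: G

Derivation:
Scan adjacency: D appears as child of G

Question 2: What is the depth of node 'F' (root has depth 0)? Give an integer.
Path from root to F: E -> J -> F
Depth = number of edges = 2

Answer: 2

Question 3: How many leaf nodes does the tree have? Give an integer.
Leaves (nodes with no children): A, B, C, H, K, L

Answer: 6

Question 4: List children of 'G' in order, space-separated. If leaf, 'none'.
Node G's children (from adjacency): D

Answer: D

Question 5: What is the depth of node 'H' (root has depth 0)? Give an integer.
Path from root to H: E -> G -> D -> H
Depth = number of edges = 3

Answer: 3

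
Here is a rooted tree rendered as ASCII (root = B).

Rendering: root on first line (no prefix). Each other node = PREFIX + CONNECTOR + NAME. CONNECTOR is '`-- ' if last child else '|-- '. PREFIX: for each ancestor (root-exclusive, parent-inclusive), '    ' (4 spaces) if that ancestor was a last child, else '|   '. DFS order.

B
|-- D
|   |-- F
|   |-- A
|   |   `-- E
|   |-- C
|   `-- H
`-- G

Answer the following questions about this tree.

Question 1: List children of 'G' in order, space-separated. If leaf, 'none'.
Node G's children (from adjacency): (leaf)

Answer: none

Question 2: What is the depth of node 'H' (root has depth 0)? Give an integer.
Path from root to H: B -> D -> H
Depth = number of edges = 2

Answer: 2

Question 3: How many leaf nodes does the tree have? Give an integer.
Answer: 5

Derivation:
Leaves (nodes with no children): C, E, F, G, H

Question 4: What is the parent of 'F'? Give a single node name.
Scan adjacency: F appears as child of D

Answer: D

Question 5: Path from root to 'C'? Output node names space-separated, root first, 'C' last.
Walk down from root: B -> D -> C

Answer: B D C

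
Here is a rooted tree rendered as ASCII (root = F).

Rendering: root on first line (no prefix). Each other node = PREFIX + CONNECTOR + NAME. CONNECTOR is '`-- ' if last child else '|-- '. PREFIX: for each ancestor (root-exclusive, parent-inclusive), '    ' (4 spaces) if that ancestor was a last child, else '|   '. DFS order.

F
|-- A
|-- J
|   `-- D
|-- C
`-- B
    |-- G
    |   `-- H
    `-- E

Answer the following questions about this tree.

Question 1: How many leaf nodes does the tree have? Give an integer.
Answer: 5

Derivation:
Leaves (nodes with no children): A, C, D, E, H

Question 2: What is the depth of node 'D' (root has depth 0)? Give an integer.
Answer: 2

Derivation:
Path from root to D: F -> J -> D
Depth = number of edges = 2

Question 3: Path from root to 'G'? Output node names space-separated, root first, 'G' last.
Walk down from root: F -> B -> G

Answer: F B G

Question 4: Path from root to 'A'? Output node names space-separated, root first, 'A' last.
Walk down from root: F -> A

Answer: F A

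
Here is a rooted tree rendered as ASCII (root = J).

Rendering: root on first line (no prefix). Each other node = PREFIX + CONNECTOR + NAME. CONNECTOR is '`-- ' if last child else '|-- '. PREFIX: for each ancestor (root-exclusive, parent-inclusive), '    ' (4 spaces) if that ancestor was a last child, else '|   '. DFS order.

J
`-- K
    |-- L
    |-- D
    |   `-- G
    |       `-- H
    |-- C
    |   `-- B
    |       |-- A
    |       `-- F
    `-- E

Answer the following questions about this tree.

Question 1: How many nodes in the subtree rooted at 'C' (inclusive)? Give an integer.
Answer: 4

Derivation:
Subtree rooted at C contains: A, B, C, F
Count = 4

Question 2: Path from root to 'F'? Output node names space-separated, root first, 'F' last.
Answer: J K C B F

Derivation:
Walk down from root: J -> K -> C -> B -> F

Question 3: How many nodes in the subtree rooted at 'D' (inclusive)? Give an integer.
Answer: 3

Derivation:
Subtree rooted at D contains: D, G, H
Count = 3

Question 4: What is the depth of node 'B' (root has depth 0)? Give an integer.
Answer: 3

Derivation:
Path from root to B: J -> K -> C -> B
Depth = number of edges = 3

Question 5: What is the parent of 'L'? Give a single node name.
Answer: K

Derivation:
Scan adjacency: L appears as child of K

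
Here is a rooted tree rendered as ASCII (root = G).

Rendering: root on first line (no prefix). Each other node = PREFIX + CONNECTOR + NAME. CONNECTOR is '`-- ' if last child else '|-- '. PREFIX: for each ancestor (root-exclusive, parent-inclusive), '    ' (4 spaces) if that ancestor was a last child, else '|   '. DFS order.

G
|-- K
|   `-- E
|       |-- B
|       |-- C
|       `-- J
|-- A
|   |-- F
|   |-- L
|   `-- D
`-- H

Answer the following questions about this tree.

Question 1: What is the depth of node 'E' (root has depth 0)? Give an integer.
Answer: 2

Derivation:
Path from root to E: G -> K -> E
Depth = number of edges = 2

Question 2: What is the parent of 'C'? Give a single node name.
Scan adjacency: C appears as child of E

Answer: E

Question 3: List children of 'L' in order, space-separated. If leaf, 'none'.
Answer: none

Derivation:
Node L's children (from adjacency): (leaf)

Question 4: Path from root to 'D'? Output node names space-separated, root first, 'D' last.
Walk down from root: G -> A -> D

Answer: G A D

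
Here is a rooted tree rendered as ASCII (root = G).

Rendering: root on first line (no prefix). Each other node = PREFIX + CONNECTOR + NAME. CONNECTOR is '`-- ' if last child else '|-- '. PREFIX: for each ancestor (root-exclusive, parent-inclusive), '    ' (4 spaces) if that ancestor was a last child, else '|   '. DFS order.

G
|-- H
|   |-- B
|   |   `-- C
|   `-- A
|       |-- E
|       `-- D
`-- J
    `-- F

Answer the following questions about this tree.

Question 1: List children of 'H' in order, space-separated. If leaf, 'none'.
Node H's children (from adjacency): B, A

Answer: B A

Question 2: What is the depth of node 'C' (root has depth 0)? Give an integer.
Path from root to C: G -> H -> B -> C
Depth = number of edges = 3

Answer: 3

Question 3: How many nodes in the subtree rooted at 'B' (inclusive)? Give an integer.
Subtree rooted at B contains: B, C
Count = 2

Answer: 2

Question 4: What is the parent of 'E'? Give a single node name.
Answer: A

Derivation:
Scan adjacency: E appears as child of A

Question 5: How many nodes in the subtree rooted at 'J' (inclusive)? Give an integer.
Answer: 2

Derivation:
Subtree rooted at J contains: F, J
Count = 2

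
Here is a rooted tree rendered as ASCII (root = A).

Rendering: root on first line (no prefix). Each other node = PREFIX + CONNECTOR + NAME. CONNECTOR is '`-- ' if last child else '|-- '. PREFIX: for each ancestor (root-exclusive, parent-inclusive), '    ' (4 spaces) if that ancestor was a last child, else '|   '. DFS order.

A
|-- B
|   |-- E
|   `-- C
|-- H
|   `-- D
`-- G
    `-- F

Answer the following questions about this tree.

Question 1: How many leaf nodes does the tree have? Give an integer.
Answer: 4

Derivation:
Leaves (nodes with no children): C, D, E, F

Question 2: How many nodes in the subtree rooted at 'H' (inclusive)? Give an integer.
Answer: 2

Derivation:
Subtree rooted at H contains: D, H
Count = 2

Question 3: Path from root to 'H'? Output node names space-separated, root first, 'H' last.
Answer: A H

Derivation:
Walk down from root: A -> H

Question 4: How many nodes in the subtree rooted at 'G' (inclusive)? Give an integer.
Answer: 2

Derivation:
Subtree rooted at G contains: F, G
Count = 2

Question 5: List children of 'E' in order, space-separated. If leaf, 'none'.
Node E's children (from adjacency): (leaf)

Answer: none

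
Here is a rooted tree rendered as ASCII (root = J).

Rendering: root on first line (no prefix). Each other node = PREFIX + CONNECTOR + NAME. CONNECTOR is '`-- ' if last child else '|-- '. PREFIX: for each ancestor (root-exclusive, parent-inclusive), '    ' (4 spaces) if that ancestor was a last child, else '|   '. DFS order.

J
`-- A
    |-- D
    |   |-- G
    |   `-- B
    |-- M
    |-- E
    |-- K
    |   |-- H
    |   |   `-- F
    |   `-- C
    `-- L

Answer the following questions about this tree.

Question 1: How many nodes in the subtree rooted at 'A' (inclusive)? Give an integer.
Answer: 11

Derivation:
Subtree rooted at A contains: A, B, C, D, E, F, G, H, K, L, M
Count = 11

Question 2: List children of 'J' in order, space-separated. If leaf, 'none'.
Answer: A

Derivation:
Node J's children (from adjacency): A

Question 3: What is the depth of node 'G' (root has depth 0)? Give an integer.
Path from root to G: J -> A -> D -> G
Depth = number of edges = 3

Answer: 3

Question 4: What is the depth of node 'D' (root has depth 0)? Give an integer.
Answer: 2

Derivation:
Path from root to D: J -> A -> D
Depth = number of edges = 2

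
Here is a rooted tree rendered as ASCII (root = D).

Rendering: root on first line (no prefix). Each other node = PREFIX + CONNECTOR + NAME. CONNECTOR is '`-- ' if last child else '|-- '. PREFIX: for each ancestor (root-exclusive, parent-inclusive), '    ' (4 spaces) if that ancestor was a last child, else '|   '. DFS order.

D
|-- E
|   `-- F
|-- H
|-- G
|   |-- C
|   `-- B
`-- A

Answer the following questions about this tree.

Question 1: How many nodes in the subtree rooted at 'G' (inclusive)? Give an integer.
Answer: 3

Derivation:
Subtree rooted at G contains: B, C, G
Count = 3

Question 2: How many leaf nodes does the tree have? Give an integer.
Leaves (nodes with no children): A, B, C, F, H

Answer: 5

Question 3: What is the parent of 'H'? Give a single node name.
Scan adjacency: H appears as child of D

Answer: D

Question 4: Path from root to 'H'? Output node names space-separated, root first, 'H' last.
Answer: D H

Derivation:
Walk down from root: D -> H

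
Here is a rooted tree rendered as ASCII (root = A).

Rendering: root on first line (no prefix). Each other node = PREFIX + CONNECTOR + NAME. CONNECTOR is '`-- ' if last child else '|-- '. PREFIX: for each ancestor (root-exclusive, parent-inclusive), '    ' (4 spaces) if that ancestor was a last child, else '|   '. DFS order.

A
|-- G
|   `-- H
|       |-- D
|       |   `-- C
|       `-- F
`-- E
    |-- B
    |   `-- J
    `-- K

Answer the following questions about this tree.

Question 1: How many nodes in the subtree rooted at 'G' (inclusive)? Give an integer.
Subtree rooted at G contains: C, D, F, G, H
Count = 5

Answer: 5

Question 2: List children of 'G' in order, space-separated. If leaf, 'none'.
Answer: H

Derivation:
Node G's children (from adjacency): H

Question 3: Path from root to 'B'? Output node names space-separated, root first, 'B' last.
Answer: A E B

Derivation:
Walk down from root: A -> E -> B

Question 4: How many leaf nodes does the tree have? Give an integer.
Leaves (nodes with no children): C, F, J, K

Answer: 4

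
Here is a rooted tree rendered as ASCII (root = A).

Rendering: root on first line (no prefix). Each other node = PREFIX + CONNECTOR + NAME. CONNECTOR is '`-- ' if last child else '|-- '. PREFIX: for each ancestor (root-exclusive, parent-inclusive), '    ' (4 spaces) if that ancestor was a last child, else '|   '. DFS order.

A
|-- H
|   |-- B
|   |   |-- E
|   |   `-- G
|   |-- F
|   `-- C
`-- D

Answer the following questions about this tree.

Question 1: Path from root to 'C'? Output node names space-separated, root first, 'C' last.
Answer: A H C

Derivation:
Walk down from root: A -> H -> C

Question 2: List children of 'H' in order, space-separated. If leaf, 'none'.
Node H's children (from adjacency): B, F, C

Answer: B F C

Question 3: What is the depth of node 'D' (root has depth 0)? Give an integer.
Path from root to D: A -> D
Depth = number of edges = 1

Answer: 1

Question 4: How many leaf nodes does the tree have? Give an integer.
Leaves (nodes with no children): C, D, E, F, G

Answer: 5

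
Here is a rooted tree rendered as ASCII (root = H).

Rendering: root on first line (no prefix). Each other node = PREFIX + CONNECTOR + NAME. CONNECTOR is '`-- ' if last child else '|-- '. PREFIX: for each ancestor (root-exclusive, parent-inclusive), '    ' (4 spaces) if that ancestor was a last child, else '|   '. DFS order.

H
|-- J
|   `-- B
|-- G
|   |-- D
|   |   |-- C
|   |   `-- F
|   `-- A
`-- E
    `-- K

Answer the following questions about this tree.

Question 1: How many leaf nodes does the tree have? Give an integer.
Answer: 5

Derivation:
Leaves (nodes with no children): A, B, C, F, K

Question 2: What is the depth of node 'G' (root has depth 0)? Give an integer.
Path from root to G: H -> G
Depth = number of edges = 1

Answer: 1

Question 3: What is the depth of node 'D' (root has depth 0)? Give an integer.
Answer: 2

Derivation:
Path from root to D: H -> G -> D
Depth = number of edges = 2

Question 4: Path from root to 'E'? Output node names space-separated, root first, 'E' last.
Walk down from root: H -> E

Answer: H E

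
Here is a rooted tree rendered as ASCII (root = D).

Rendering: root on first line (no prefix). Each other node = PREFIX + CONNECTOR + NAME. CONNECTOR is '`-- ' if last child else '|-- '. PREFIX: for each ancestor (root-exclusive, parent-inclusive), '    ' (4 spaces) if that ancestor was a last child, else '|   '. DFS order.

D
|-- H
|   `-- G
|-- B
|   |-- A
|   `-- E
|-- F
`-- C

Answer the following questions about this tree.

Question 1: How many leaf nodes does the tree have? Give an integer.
Answer: 5

Derivation:
Leaves (nodes with no children): A, C, E, F, G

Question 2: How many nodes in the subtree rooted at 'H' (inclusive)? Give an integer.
Subtree rooted at H contains: G, H
Count = 2

Answer: 2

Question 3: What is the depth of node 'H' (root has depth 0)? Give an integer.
Answer: 1

Derivation:
Path from root to H: D -> H
Depth = number of edges = 1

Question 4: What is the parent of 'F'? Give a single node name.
Answer: D

Derivation:
Scan adjacency: F appears as child of D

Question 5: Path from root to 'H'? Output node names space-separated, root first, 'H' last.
Walk down from root: D -> H

Answer: D H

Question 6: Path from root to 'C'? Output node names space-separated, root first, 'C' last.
Walk down from root: D -> C

Answer: D C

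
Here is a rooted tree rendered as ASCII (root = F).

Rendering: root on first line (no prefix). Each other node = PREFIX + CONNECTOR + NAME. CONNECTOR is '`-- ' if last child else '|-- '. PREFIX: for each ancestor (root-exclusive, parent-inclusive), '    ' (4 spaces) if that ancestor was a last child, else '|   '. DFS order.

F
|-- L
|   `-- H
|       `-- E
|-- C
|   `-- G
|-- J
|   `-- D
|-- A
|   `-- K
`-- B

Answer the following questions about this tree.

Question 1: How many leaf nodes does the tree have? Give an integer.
Answer: 5

Derivation:
Leaves (nodes with no children): B, D, E, G, K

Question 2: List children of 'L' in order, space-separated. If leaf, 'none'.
Node L's children (from adjacency): H

Answer: H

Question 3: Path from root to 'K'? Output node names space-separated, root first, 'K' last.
Walk down from root: F -> A -> K

Answer: F A K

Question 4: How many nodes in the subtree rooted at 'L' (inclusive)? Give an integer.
Answer: 3

Derivation:
Subtree rooted at L contains: E, H, L
Count = 3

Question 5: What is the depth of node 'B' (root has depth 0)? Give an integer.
Answer: 1

Derivation:
Path from root to B: F -> B
Depth = number of edges = 1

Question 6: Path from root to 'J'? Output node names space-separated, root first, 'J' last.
Answer: F J

Derivation:
Walk down from root: F -> J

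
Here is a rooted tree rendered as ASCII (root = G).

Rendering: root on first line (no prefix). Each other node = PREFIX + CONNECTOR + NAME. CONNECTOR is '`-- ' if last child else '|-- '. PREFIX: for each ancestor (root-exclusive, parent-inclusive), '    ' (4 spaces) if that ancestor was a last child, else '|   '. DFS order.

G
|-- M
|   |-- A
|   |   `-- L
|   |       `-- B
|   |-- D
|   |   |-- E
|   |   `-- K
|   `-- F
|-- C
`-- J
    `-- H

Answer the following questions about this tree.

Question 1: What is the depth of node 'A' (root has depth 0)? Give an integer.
Answer: 2

Derivation:
Path from root to A: G -> M -> A
Depth = number of edges = 2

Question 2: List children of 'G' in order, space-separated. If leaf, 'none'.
Answer: M C J

Derivation:
Node G's children (from adjacency): M, C, J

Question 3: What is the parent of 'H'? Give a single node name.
Answer: J

Derivation:
Scan adjacency: H appears as child of J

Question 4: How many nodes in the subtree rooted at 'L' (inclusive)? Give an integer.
Subtree rooted at L contains: B, L
Count = 2

Answer: 2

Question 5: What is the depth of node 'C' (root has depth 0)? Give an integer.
Path from root to C: G -> C
Depth = number of edges = 1

Answer: 1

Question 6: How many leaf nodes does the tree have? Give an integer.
Leaves (nodes with no children): B, C, E, F, H, K

Answer: 6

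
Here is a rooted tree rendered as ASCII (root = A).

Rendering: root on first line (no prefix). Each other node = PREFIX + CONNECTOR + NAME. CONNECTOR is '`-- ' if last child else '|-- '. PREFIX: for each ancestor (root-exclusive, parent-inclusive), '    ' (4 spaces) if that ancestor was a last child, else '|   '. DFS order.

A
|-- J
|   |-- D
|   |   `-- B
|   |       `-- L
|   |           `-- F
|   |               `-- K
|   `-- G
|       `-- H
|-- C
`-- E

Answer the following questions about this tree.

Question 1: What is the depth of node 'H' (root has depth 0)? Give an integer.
Path from root to H: A -> J -> G -> H
Depth = number of edges = 3

Answer: 3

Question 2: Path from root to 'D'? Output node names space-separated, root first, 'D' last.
Answer: A J D

Derivation:
Walk down from root: A -> J -> D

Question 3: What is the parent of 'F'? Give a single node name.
Scan adjacency: F appears as child of L

Answer: L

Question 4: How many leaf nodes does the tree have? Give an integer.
Answer: 4

Derivation:
Leaves (nodes with no children): C, E, H, K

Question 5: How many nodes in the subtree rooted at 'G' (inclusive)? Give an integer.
Subtree rooted at G contains: G, H
Count = 2

Answer: 2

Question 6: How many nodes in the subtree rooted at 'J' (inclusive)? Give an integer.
Answer: 8

Derivation:
Subtree rooted at J contains: B, D, F, G, H, J, K, L
Count = 8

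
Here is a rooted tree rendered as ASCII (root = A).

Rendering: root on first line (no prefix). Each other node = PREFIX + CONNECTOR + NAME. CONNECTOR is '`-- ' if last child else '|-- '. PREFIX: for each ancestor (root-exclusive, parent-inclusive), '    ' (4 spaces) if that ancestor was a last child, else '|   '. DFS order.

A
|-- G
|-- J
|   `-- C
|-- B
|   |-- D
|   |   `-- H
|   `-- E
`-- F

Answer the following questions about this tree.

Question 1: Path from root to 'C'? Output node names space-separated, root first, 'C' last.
Answer: A J C

Derivation:
Walk down from root: A -> J -> C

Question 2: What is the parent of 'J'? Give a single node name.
Scan adjacency: J appears as child of A

Answer: A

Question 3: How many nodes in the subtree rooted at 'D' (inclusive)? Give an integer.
Answer: 2

Derivation:
Subtree rooted at D contains: D, H
Count = 2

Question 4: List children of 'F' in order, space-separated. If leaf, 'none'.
Answer: none

Derivation:
Node F's children (from adjacency): (leaf)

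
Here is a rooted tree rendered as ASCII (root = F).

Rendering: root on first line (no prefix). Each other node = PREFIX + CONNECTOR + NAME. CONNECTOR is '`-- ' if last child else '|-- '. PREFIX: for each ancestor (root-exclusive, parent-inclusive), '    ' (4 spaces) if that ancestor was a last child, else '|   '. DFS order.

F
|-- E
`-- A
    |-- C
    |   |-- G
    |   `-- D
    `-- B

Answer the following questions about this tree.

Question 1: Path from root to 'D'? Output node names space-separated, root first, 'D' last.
Walk down from root: F -> A -> C -> D

Answer: F A C D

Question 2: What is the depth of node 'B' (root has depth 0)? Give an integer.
Path from root to B: F -> A -> B
Depth = number of edges = 2

Answer: 2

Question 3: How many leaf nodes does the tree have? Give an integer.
Leaves (nodes with no children): B, D, E, G

Answer: 4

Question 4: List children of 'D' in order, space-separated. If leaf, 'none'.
Node D's children (from adjacency): (leaf)

Answer: none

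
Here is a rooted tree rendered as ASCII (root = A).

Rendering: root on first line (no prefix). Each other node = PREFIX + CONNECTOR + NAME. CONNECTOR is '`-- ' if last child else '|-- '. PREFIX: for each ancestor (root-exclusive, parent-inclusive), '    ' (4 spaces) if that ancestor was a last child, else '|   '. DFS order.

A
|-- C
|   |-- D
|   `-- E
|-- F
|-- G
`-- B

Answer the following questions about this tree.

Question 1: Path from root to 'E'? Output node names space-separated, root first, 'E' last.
Walk down from root: A -> C -> E

Answer: A C E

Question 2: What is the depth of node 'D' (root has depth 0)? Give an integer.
Answer: 2

Derivation:
Path from root to D: A -> C -> D
Depth = number of edges = 2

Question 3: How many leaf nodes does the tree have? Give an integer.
Answer: 5

Derivation:
Leaves (nodes with no children): B, D, E, F, G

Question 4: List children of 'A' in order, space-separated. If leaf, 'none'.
Answer: C F G B

Derivation:
Node A's children (from adjacency): C, F, G, B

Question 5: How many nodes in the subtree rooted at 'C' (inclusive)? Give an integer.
Answer: 3

Derivation:
Subtree rooted at C contains: C, D, E
Count = 3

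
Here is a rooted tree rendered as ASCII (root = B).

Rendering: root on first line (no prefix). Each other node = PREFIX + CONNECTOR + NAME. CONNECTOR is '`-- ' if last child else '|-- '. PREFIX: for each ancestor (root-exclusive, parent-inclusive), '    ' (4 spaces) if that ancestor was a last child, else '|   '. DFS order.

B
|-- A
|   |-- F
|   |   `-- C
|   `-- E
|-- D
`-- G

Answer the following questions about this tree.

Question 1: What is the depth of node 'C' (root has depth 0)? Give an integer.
Answer: 3

Derivation:
Path from root to C: B -> A -> F -> C
Depth = number of edges = 3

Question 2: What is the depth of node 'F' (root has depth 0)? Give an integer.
Answer: 2

Derivation:
Path from root to F: B -> A -> F
Depth = number of edges = 2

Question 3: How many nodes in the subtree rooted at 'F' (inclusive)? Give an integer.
Answer: 2

Derivation:
Subtree rooted at F contains: C, F
Count = 2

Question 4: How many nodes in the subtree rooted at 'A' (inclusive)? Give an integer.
Subtree rooted at A contains: A, C, E, F
Count = 4

Answer: 4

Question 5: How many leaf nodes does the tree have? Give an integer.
Answer: 4

Derivation:
Leaves (nodes with no children): C, D, E, G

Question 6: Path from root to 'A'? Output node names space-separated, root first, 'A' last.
Answer: B A

Derivation:
Walk down from root: B -> A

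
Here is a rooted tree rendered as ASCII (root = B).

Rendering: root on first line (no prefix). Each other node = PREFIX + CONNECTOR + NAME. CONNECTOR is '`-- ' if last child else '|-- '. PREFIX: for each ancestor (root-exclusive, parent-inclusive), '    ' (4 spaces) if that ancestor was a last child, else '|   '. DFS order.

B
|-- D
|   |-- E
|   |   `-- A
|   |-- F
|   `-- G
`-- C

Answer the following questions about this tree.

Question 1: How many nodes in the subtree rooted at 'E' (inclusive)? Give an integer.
Answer: 2

Derivation:
Subtree rooted at E contains: A, E
Count = 2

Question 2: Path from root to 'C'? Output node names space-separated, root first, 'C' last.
Walk down from root: B -> C

Answer: B C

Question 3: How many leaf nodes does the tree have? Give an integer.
Answer: 4

Derivation:
Leaves (nodes with no children): A, C, F, G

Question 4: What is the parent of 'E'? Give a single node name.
Scan adjacency: E appears as child of D

Answer: D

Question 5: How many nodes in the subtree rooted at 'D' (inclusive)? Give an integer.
Answer: 5

Derivation:
Subtree rooted at D contains: A, D, E, F, G
Count = 5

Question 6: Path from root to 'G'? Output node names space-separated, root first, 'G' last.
Answer: B D G

Derivation:
Walk down from root: B -> D -> G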